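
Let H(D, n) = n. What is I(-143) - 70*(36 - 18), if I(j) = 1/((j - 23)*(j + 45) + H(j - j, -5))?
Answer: -20491379/16263 ≈ -1260.0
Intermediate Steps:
I(j) = 1/(-5 + (-23 + j)*(45 + j)) (I(j) = 1/((j - 23)*(j + 45) - 5) = 1/((-23 + j)*(45 + j) - 5) = 1/(-5 + (-23 + j)*(45 + j)))
I(-143) - 70*(36 - 18) = 1/(-1040 + (-143)² + 22*(-143)) - 70*(36 - 18) = 1/(-1040 + 20449 - 3146) - 70*18 = 1/16263 - 1*1260 = 1/16263 - 1260 = -20491379/16263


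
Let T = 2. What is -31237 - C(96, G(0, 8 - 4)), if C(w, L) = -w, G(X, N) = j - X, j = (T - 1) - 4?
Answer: -31141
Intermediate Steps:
j = -3 (j = (2 - 1) - 4 = 1 - 4 = -3)
G(X, N) = -3 - X
-31237 - C(96, G(0, 8 - 4)) = -31237 - (-1)*96 = -31237 - 1*(-96) = -31237 + 96 = -31141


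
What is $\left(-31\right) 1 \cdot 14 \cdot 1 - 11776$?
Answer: $-12210$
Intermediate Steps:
$\left(-31\right) 1 \cdot 14 \cdot 1 - 11776 = \left(-31\right) 14 - 11776 = -434 - 11776 = -12210$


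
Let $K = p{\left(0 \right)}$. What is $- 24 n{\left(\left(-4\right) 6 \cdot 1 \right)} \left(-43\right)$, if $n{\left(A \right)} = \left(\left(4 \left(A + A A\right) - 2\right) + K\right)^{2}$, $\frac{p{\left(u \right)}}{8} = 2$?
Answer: $5095277088$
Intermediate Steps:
$p{\left(u \right)} = 16$ ($p{\left(u \right)} = 8 \cdot 2 = 16$)
$K = 16$
$n{\left(A \right)} = \left(14 + 4 A + 4 A^{2}\right)^{2}$ ($n{\left(A \right)} = \left(\left(4 \left(A + A A\right) - 2\right) + 16\right)^{2} = \left(\left(4 \left(A + A^{2}\right) - 2\right) + 16\right)^{2} = \left(\left(\left(4 A + 4 A^{2}\right) - 2\right) + 16\right)^{2} = \left(\left(-2 + 4 A + 4 A^{2}\right) + 16\right)^{2} = \left(14 + 4 A + 4 A^{2}\right)^{2}$)
$- 24 n{\left(\left(-4\right) 6 \cdot 1 \right)} \left(-43\right) = - 24 \cdot 4 \left(7 + 2 \left(-4\right) 6 \cdot 1 + 2 \left(\left(-4\right) 6 \cdot 1\right)^{2}\right)^{2} \left(-43\right) = - 24 \cdot 4 \left(7 + 2 \left(\left(-24\right) 1\right) + 2 \left(\left(-24\right) 1\right)^{2}\right)^{2} \left(-43\right) = - 24 \cdot 4 \left(7 + 2 \left(-24\right) + 2 \left(-24\right)^{2}\right)^{2} \left(-43\right) = - 24 \cdot 4 \left(7 - 48 + 2 \cdot 576\right)^{2} \left(-43\right) = - 24 \cdot 4 \left(7 - 48 + 1152\right)^{2} \left(-43\right) = - 24 \cdot 4 \cdot 1111^{2} \left(-43\right) = - 24 \cdot 4 \cdot 1234321 \left(-43\right) = \left(-24\right) 4937284 \left(-43\right) = \left(-118494816\right) \left(-43\right) = 5095277088$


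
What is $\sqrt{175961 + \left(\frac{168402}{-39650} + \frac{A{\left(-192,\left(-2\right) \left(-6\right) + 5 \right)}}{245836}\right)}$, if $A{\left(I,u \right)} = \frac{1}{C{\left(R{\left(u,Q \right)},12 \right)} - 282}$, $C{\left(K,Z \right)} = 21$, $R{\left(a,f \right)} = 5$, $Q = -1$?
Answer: $\frac{\sqrt{1871867452807150352062393}}{3261629130} \approx 419.47$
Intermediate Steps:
$A{\left(I,u \right)} = - \frac{1}{261}$ ($A{\left(I,u \right)} = \frac{1}{21 - 282} = \frac{1}{-261} = - \frac{1}{261}$)
$\sqrt{175961 + \left(\frac{168402}{-39650} + \frac{A{\left(-192,\left(-2\right) \left(-6\right) + 5 \right)}}{245836}\right)} = \sqrt{175961 + \left(\frac{168402}{-39650} - \frac{1}{261 \cdot 245836}\right)} = \sqrt{175961 + \left(168402 \left(- \frac{1}{39650}\right) - \frac{1}{64163196}\right)} = \sqrt{175961 - \frac{415585022017}{97848873900}} = \sqrt{\frac{17217170115295883}{97848873900}} = \frac{\sqrt{1871867452807150352062393}}{3261629130}$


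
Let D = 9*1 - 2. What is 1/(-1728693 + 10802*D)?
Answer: -1/1653079 ≈ -6.0493e-7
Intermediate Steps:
D = 7 (D = 9 - 2 = 7)
1/(-1728693 + 10802*D) = 1/(-1728693 + 10802*7) = 1/(-1728693 + 75614) = 1/(-1653079) = -1/1653079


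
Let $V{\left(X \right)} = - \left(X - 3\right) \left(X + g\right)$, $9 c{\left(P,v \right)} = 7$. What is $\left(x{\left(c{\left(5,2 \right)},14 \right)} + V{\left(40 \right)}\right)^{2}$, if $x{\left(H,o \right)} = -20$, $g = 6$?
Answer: $2965284$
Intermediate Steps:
$c{\left(P,v \right)} = \frac{7}{9}$ ($c{\left(P,v \right)} = \frac{1}{9} \cdot 7 = \frac{7}{9}$)
$V{\left(X \right)} = - \left(-3 + X\right) \left(6 + X\right)$ ($V{\left(X \right)} = - \left(X - 3\right) \left(X + 6\right) = - \left(-3 + X\right) \left(6 + X\right)$)
$\left(x{\left(c{\left(5,2 \right)},14 \right)} + V{\left(40 \right)}\right)^{2} = \left(-20 - 1702\right)^{2} = \left(-1722\right)^{2} = 2965284$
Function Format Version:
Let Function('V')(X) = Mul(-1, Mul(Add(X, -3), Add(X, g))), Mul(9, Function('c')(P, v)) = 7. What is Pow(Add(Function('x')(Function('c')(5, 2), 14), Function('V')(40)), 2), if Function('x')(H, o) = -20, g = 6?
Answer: 2965284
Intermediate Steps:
Function('c')(P, v) = Rational(7, 9) (Function('c')(P, v) = Mul(Rational(1, 9), 7) = Rational(7, 9))
Function('V')(X) = Mul(-1, Add(-3, X), Add(6, X)) (Function('V')(X) = Mul(-1, Mul(Add(X, -3), Add(X, 6))) = Mul(-1, Mul(Add(-3, X), Add(6, X))) = Mul(-1, Add(-3, X), Add(6, X)))
Pow(Add(Function('x')(Function('c')(5, 2), 14), Function('V')(40)), 2) = Pow(Add(-20, Add(18, Mul(-1, Pow(40, 2)), Mul(-3, 40))), 2) = Pow(Add(-20, Add(18, Mul(-1, 1600), -120)), 2) = Pow(Add(-20, Add(18, -1600, -120)), 2) = Pow(Add(-20, -1702), 2) = Pow(-1722, 2) = 2965284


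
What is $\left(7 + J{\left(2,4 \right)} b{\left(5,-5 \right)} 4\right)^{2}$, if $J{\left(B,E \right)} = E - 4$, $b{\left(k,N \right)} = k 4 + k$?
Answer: $49$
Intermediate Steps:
$b{\left(k,N \right)} = 5 k$ ($b{\left(k,N \right)} = 4 k + k = 5 k$)
$J{\left(B,E \right)} = -4 + E$ ($J{\left(B,E \right)} = E - 4 = -4 + E$)
$\left(7 + J{\left(2,4 \right)} b{\left(5,-5 \right)} 4\right)^{2} = \left(7 + \left(-4 + 4\right) 5 \cdot 5 \cdot 4\right)^{2} = \left(7 + 0 \cdot 25 \cdot 4\right)^{2} = \left(7 + 0 \cdot 100\right)^{2} = \left(7 + 0\right)^{2} = 7^{2} = 49$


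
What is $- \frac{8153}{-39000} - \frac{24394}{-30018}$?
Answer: $\frac{66450153}{65039000} \approx 1.0217$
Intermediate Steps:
$- \frac{8153}{-39000} - \frac{24394}{-30018} = \left(-8153\right) \left(- \frac{1}{39000}\right) - - \frac{12197}{15009} = \frac{8153}{39000} + \frac{12197}{15009} = \frac{66450153}{65039000}$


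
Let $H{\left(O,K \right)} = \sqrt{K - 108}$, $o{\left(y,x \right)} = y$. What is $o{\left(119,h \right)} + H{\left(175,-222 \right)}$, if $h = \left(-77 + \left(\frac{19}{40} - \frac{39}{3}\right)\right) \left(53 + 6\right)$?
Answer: $119 + i \sqrt{330} \approx 119.0 + 18.166 i$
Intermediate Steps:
$h = - \frac{211279}{40}$ ($h = \left(-77 + \left(19 \cdot \frac{1}{40} - 13\right)\right) 59 = \left(-77 + \left(\frac{19}{40} - 13\right)\right) 59 = \left(-77 - \frac{501}{40}\right) 59 = \left(- \frac{3581}{40}\right) 59 = - \frac{211279}{40} \approx -5282.0$)
$H{\left(O,K \right)} = \sqrt{-108 + K}$
$o{\left(119,h \right)} + H{\left(175,-222 \right)} = 119 + \sqrt{-108 - 222} = 119 + \sqrt{-330} = 119 + i \sqrt{330}$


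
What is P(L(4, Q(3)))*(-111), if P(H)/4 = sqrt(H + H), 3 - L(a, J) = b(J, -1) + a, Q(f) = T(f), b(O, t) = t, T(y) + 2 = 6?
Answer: 0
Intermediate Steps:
T(y) = 4 (T(y) = -2 + 6 = 4)
Q(f) = 4
L(a, J) = 4 - a (L(a, J) = 3 - (-1 + a) = 3 + (1 - a) = 4 - a)
P(H) = 4*sqrt(2)*sqrt(H) (P(H) = 4*sqrt(H + H) = 4*sqrt(2*H) = 4*(sqrt(2)*sqrt(H)) = 4*sqrt(2)*sqrt(H))
P(L(4, Q(3)))*(-111) = (4*sqrt(2)*sqrt(4 - 1*4))*(-111) = (4*sqrt(2)*sqrt(4 - 4))*(-111) = (4*sqrt(2)*sqrt(0))*(-111) = (4*sqrt(2)*0)*(-111) = 0*(-111) = 0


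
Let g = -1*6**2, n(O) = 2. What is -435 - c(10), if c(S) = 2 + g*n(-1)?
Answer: -365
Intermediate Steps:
g = -36 (g = -1*36 = -36)
c(S) = -70 (c(S) = 2 - 36*2 = 2 - 72 = -70)
-435 - c(10) = -435 - 1*(-70) = -435 + 70 = -365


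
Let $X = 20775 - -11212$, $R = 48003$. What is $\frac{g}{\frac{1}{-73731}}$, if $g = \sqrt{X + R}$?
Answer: $- 73731 \sqrt{79990} \approx -2.0853 \cdot 10^{7}$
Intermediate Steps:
$X = 31987$ ($X = 20775 + 11212 = 31987$)
$g = \sqrt{79990}$ ($g = \sqrt{31987 + 48003} = \sqrt{79990} \approx 282.83$)
$\frac{g}{\frac{1}{-73731}} = \frac{\sqrt{79990}}{\frac{1}{-73731}} = \frac{\sqrt{79990}}{- \frac{1}{73731}} = \sqrt{79990} \left(-73731\right) = - 73731 \sqrt{79990}$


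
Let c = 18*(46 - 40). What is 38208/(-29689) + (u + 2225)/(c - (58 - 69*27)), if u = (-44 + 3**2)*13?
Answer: -20542374/56795057 ≈ -0.36169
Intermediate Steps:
c = 108 (c = 18*6 = 108)
u = -455 (u = (-44 + 9)*13 = -35*13 = -455)
38208/(-29689) + (u + 2225)/(c - (58 - 69*27)) = 38208/(-29689) + (-455 + 2225)/(108 - (58 - 69*27)) = 38208*(-1/29689) + 1770/(108 - (58 - 1863)) = -38208/29689 + 1770/(108 - 1*(-1805)) = -38208/29689 + 1770/(108 + 1805) = -38208/29689 + 1770/1913 = -20542374/56795057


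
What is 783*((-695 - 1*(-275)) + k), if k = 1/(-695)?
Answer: -228558483/695 ≈ -3.2886e+5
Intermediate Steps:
k = -1/695 ≈ -0.0014388
783*((-695 - 1*(-275)) + k) = 783*((-695 - 1*(-275)) - 1/695) = 783*((-695 + 275) - 1/695) = 783*(-420 - 1/695) = 783*(-291901/695) = -228558483/695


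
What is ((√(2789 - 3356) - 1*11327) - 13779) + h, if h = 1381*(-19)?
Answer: -51345 + 9*I*√7 ≈ -51345.0 + 23.812*I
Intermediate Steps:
h = -26239
((√(2789 - 3356) - 1*11327) - 13779) + h = ((√(2789 - 3356) - 1*11327) - 13779) - 26239 = ((√(-567) - 11327) - 13779) - 26239 = ((9*I*√7 - 11327) - 13779) - 26239 = ((-11327 + 9*I*√7) - 13779) - 26239 = (-25106 + 9*I*√7) - 26239 = -51345 + 9*I*√7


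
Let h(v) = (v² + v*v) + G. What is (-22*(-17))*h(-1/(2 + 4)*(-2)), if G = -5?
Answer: -16082/9 ≈ -1786.9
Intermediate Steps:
h(v) = -5 + 2*v² (h(v) = (v² + v*v) - 5 = (v² + v²) - 5 = 2*v² - 5 = -5 + 2*v²)
(-22*(-17))*h(-1/(2 + 4)*(-2)) = (-22*(-17))*(-5 + 2*(-1/(2 + 4)*(-2))²) = 374*(-5 + 2*(-1/6*(-2))²) = 374*(-5 + 2*(-1*⅙*(-2))²) = 374*(-5 + 2*(-⅙*(-2))²) = 374*(-5 + 2*(⅓)²) = 374*(-5 + 2*(⅑)) = 374*(-5 + 2/9) = 374*(-43/9) = -16082/9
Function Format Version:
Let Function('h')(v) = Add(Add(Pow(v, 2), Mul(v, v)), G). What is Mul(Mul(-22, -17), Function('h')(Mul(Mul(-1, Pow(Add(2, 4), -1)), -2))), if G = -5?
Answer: Rational(-16082, 9) ≈ -1786.9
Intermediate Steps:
Function('h')(v) = Add(-5, Mul(2, Pow(v, 2))) (Function('h')(v) = Add(Add(Pow(v, 2), Mul(v, v)), -5) = Add(Add(Pow(v, 2), Pow(v, 2)), -5) = Add(Mul(2, Pow(v, 2)), -5) = Add(-5, Mul(2, Pow(v, 2))))
Mul(Mul(-22, -17), Function('h')(Mul(Mul(-1, Pow(Add(2, 4), -1)), -2))) = Mul(Mul(-22, -17), Add(-5, Mul(2, Pow(Mul(Mul(-1, Pow(Add(2, 4), -1)), -2), 2)))) = Mul(374, Add(-5, Mul(2, Pow(Mul(Mul(-1, Pow(6, -1)), -2), 2)))) = Mul(374, Add(-5, Mul(2, Pow(Mul(Mul(-1, Rational(1, 6)), -2), 2)))) = Mul(374, Add(-5, Mul(2, Pow(Mul(Rational(-1, 6), -2), 2)))) = Mul(374, Add(-5, Mul(2, Pow(Rational(1, 3), 2)))) = Mul(374, Add(-5, Mul(2, Rational(1, 9)))) = Mul(374, Add(-5, Rational(2, 9))) = Mul(374, Rational(-43, 9)) = Rational(-16082, 9)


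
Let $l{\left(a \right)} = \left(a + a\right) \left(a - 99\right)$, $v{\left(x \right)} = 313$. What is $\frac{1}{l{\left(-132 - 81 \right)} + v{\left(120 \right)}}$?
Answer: $\frac{1}{133225} \approx 7.5061 \cdot 10^{-6}$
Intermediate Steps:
$l{\left(a \right)} = 2 a \left(-99 + a\right)$
$\frac{1}{l{\left(-132 - 81 \right)} + v{\left(120 \right)}} = \frac{1}{2 \left(-132 - 81\right) \left(-99 - 213\right) + 313} = \frac{1}{2 \left(-213\right) \left(-99 - 213\right) + 313} = \frac{1}{2 \left(-213\right) \left(-312\right) + 313} = \frac{1}{132912 + 313} = \frac{1}{133225}$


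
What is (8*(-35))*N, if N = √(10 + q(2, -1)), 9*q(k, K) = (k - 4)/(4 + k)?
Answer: -280*√807/9 ≈ -883.80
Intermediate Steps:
q(k, K) = (-4 + k)/(9*(4 + k)) (q(k, K) = ((k - 4)/(4 + k))/9 = ((-4 + k)/(4 + k))/9 = (-4 + k)/(9*(4 + k)))
N = √807/9 (N = √(10 + (-4 + 2)/(9*(4 + 2))) = √(10 + (⅑)*(-2)/6) = √(10 + (⅑)*(⅙)*(-2)) = √(10 - 1/27) = √(269/27) = √807/9 ≈ 3.1564)
(8*(-35))*N = (8*(-35))*(√807/9) = -280*√807/9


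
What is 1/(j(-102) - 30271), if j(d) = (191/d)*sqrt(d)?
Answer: -3087642/93466047463 + 191*I*sqrt(102)/93466047463 ≈ -3.3035e-5 + 2.0639e-8*I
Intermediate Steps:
j(d) = 191/sqrt(d)
1/(j(-102) - 30271) = 1/(191/sqrt(-102) - 30271) = 1/(191*(-I*sqrt(102)/102) - 30271) = 1/(-191*I*sqrt(102)/102 - 30271) = 1/(-30271 - 191*I*sqrt(102)/102)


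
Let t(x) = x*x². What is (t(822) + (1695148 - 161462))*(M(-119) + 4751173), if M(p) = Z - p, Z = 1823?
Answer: 2647228073084410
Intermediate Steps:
M(p) = 1823 - p
t(x) = x³
(t(822) + (1695148 - 161462))*(M(-119) + 4751173) = (822³ + (1695148 - 161462))*((1823 - 1*(-119)) + 4751173) = (555412248 + 1533686)*((1823 + 119) + 4751173) = 556945934*(1942 + 4751173) = 556945934*4753115 = 2647228073084410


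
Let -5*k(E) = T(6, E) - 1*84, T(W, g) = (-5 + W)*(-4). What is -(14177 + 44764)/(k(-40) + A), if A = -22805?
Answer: 98235/37979 ≈ 2.5866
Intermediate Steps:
T(W, g) = 20 - 4*W
k(E) = 88/5 (k(E) = -((20 - 4*6) - 1*84)/5 = -((20 - 24) - 84)/5 = -(-4 - 84)/5 = -⅕*(-88) = 88/5)
-(14177 + 44764)/(k(-40) + A) = -(14177 + 44764)/(88/5 - 22805) = -58941/(-113937/5) = -58941*(-5)/113937 = -1*(-98235/37979) = 98235/37979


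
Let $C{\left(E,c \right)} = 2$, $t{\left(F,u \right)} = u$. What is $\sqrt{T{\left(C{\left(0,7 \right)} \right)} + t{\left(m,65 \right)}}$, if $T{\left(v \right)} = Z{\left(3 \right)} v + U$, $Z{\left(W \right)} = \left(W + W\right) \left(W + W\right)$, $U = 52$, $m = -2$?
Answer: $3 \sqrt{21} \approx 13.748$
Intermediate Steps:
$Z{\left(W \right)} = 4 W^{2}$ ($Z{\left(W \right)} = 2 W 2 W = 4 W^{2}$)
$T{\left(v \right)} = 52 + 36 v$ ($T{\left(v \right)} = 4 \cdot 3^{2} v + 52 = 4 \cdot 9 v + 52 = 36 v + 52 = 52 + 36 v$)
$\sqrt{T{\left(C{\left(0,7 \right)} \right)} + t{\left(m,65 \right)}} = \sqrt{\left(52 + 36 \cdot 2\right) + 65} = \sqrt{\left(52 + 72\right) + 65} = \sqrt{124 + 65} = \sqrt{189} = 3 \sqrt{21}$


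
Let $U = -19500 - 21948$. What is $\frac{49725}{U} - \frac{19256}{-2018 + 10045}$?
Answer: $- \frac{399088421}{110901032} \approx -3.5986$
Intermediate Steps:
$U = -41448$
$\frac{49725}{U} - \frac{19256}{-2018 + 10045} = \frac{49725}{-41448} - \frac{19256}{-2018 + 10045} = 49725 \left(- \frac{1}{41448}\right) - \frac{19256}{8027} = - \frac{16575}{13816} - \frac{19256}{8027} = - \frac{399088421}{110901032}$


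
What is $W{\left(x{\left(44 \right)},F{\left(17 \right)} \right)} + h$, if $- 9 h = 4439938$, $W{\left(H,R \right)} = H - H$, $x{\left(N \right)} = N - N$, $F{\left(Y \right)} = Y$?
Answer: $- \frac{4439938}{9} \approx -4.9333 \cdot 10^{5}$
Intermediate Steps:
$x{\left(N \right)} = 0$
$W{\left(H,R \right)} = 0$
$h = - \frac{4439938}{9}$ ($h = \left(- \frac{1}{9}\right) 4439938 = - \frac{4439938}{9} \approx -4.9333 \cdot 10^{5}$)
$W{\left(x{\left(44 \right)},F{\left(17 \right)} \right)} + h = 0 - \frac{4439938}{9} = - \frac{4439938}{9}$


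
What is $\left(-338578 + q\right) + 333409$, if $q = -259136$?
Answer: $-264305$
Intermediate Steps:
$\left(-338578 + q\right) + 333409 = \left(-338578 - 259136\right) + 333409 = -597714 + 333409 = -264305$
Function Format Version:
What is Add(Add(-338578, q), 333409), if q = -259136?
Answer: -264305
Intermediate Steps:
Add(Add(-338578, q), 333409) = Add(Add(-338578, -259136), 333409) = Add(-597714, 333409) = -264305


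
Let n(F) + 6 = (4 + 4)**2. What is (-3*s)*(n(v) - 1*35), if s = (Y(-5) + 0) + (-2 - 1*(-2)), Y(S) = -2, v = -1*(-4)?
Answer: 138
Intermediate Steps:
v = 4
s = -2 (s = (-2 + 0) + (-2 - 1*(-2)) = -2 + (-2 + 2) = -2 + 0 = -2)
n(F) = 58 (n(F) = -6 + (4 + 4)**2 = -6 + 8**2 = -6 + 64 = 58)
(-3*s)*(n(v) - 1*35) = (-3*(-2))*(58 - 1*35) = 6*(58 - 35) = 6*23 = 138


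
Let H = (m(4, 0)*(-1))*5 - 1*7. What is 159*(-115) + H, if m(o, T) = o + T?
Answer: -18312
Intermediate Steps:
m(o, T) = T + o
H = -27 (H = ((0 + 4)*(-1))*5 - 1*7 = (4*(-1))*5 - 7 = -4*5 - 7 = -20 - 7 = -27)
159*(-115) + H = 159*(-115) - 27 = -18285 - 27 = -18312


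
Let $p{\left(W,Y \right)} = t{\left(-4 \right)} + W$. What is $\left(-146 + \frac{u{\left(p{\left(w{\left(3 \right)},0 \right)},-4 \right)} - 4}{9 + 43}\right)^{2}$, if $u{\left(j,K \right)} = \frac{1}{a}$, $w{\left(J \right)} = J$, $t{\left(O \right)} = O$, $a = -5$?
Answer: $\frac{1442556361}{67600} \approx 21340.0$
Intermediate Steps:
$p{\left(W,Y \right)} = -4 + W$
$u{\left(j,K \right)} = - \frac{1}{5}$ ($u{\left(j,K \right)} = \frac{1}{-5} = - \frac{1}{5}$)
$\left(-146 + \frac{u{\left(p{\left(w{\left(3 \right)},0 \right)},-4 \right)} - 4}{9 + 43}\right)^{2} = \left(-146 + \frac{- \frac{1}{5} - 4}{9 + 43}\right)^{2} = \left(-146 - \frac{21}{5 \cdot 52}\right)^{2} = \left(-146 - \frac{21}{260}\right)^{2} = \left(- \frac{37981}{260}\right)^{2} = \frac{1442556361}{67600}$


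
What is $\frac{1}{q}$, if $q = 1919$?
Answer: $\frac{1}{1919} \approx 0.0005211$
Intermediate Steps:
$\frac{1}{q} = \frac{1}{1919}$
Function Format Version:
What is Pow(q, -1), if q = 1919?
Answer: Rational(1, 1919) ≈ 0.00052110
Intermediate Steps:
Pow(q, -1) = Pow(1919, -1) = Rational(1, 1919)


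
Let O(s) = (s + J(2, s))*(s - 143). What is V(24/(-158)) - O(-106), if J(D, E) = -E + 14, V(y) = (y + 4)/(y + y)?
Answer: 10420/3 ≈ 3473.3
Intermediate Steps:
V(y) = (4 + y)/(2*y) (V(y) = (4 + y)/((2*y)) = (4 + y)*(1/(2*y)) = (4 + y)/(2*y))
J(D, E) = 14 - E
O(s) = -2002 + 14*s (O(s) = (s + (14 - s))*(s - 143) = 14*(-143 + s) = -2002 + 14*s)
V(24/(-158)) - O(-106) = (4 + 24/(-158))/(2*((24/(-158)))) - (-2002 + 14*(-106)) = (4 + 24*(-1/158))/(2*((24*(-1/158)))) - (-2002 - 1484) = (4 - 12/79)/(2*(-12/79)) - 1*(-3486) = (½)*(-79/12)*(304/79) + 3486 = -38/3 + 3486 = 10420/3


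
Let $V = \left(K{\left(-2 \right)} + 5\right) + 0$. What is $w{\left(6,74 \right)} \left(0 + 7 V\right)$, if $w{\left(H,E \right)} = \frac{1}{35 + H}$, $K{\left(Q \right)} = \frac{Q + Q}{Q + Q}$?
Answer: $\frac{42}{41} \approx 1.0244$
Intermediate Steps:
$K{\left(Q \right)} = 1$ ($K{\left(Q \right)} = \frac{2 Q}{2 Q} = 2 Q \frac{1}{2 Q} = 1$)
$V = 6$ ($V = \left(1 + 5\right) + 0 = 6 + 0 = 6$)
$w{\left(6,74 \right)} \left(0 + 7 V\right) = \frac{0 + 7 \cdot 6}{35 + 6} = \frac{0 + 42}{41} = \frac{1}{41} \cdot 42 = \frac{42}{41}$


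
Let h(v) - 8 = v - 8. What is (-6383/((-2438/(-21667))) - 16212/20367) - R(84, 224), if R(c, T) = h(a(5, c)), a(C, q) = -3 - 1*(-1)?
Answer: -938901901517/16551582 ≈ -56726.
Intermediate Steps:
a(C, q) = -2 (a(C, q) = -3 + 1 = -2)
h(v) = v (h(v) = 8 + (v - 8) = 8 + (-8 + v) = v)
R(c, T) = -2
(-6383/((-2438/(-21667))) - 16212/20367) - R(84, 224) = (-6383/((-2438/(-21667))) - 16212/20367) - 1*(-2) = (-6383/((-2438*(-1/21667))) - 16212*1/20367) + 2 = (-6383/2438/21667 - 5404/6789) + 2 = (-6383*21667/2438 - 5404/6789) + 2 = (-138300461/2438 - 5404/6789) + 2 = -938935004681/16551582 + 2 = -938901901517/16551582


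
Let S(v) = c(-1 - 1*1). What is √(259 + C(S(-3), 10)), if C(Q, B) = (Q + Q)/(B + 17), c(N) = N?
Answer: √20967/9 ≈ 16.089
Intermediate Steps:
S(v) = -2 (S(v) = -1 - 1*1 = -1 - 1 = -2)
C(Q, B) = 2*Q/(17 + B) (C(Q, B) = (2*Q)/(17 + B) = 2*Q/(17 + B))
√(259 + C(S(-3), 10)) = √(259 + 2*(-2)/(17 + 10)) = √(259 + 2*(-2)/27) = √(259 + 2*(-2)*(1/27)) = √(259 - 4/27) = √(6989/27) = √20967/9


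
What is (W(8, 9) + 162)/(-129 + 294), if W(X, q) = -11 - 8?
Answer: 13/15 ≈ 0.86667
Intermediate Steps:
W(X, q) = -19
(W(8, 9) + 162)/(-129 + 294) = (-19 + 162)/(-129 + 294) = 143/165 = 143*(1/165) = 13/15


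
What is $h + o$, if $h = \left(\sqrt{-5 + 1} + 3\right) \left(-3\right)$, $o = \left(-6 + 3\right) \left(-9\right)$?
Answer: $18 - 6 i \approx 18.0 - 6.0 i$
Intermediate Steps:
$o = 27$ ($o = \left(-3\right) \left(-9\right) = 27$)
$h = -9 - 6 i$ ($h = \left(\sqrt{-4} + 3\right) \left(-3\right) = \left(2 i + 3\right) \left(-3\right) = \left(3 + 2 i\right) \left(-3\right) = -9 - 6 i \approx -9.0 - 6.0 i$)
$h + o = \left(-9 - 6 i\right) + 27 = 18 - 6 i$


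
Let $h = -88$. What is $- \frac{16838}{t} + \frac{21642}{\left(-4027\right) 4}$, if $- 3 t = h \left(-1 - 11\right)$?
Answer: $\frac{32951065}{708752} \approx 46.492$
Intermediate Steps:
$t = -352$ ($t = - \frac{\left(-88\right) \left(-1 - 11\right)}{3} = - \frac{\left(-88\right) \left(-12\right)}{3} = \left(- \frac{1}{3}\right) 1056 = -352$)
$- \frac{16838}{t} + \frac{21642}{\left(-4027\right) 4} = - \frac{16838}{-352} + \frac{21642}{\left(-4027\right) 4} = \left(-16838\right) \left(- \frac{1}{352}\right) + \frac{21642}{-16108} = \frac{8419}{176} + 21642 \left(- \frac{1}{16108}\right) = \frac{8419}{176} - \frac{10821}{8054} = \frac{32951065}{708752}$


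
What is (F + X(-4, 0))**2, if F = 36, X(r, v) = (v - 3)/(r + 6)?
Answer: 4761/4 ≈ 1190.3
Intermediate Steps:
X(r, v) = (-3 + v)/(6 + r)
(F + X(-4, 0))**2 = (36 + (-3 + 0)/(6 - 4))**2 = (36 - 3/2)**2 = (69/2)**2 = 4761/4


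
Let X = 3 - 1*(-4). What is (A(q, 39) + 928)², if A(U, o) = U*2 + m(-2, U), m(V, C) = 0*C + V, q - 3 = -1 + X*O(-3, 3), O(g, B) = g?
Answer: 788544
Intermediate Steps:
X = 7 (X = 3 + 4 = 7)
q = -19 (q = 3 + (-1 + 7*(-3)) = 3 + (-1 - 21) = 3 - 22 = -19)
m(V, C) = V (m(V, C) = 0 + V = V)
A(U, o) = -2 + 2*U (A(U, o) = U*2 - 2 = 2*U - 2 = -2 + 2*U)
(A(q, 39) + 928)² = ((-2 + 2*(-19)) + 928)² = ((-2 - 38) + 928)² = (-40 + 928)² = 888² = 788544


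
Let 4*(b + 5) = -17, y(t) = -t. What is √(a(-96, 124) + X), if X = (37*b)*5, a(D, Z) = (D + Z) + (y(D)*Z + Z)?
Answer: √41379/2 ≈ 101.71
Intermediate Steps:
b = -37/4 (b = -5 + (¼)*(-17) = -5 - 17/4 = -37/4 ≈ -9.2500)
a(D, Z) = D + 2*Z - D*Z (a(D, Z) = (D + Z) + ((-D)*Z + Z) = (D + Z) + (-D*Z + Z) = (D + Z) + (Z - D*Z) = D + 2*Z - D*Z)
X = -6845/4 (X = (37*(-37/4))*5 = -1369/4*5 = -6845/4 ≈ -1711.3)
√(a(-96, 124) + X) = √((-96 + 2*124 - 1*(-96)*124) - 6845/4) = √((-96 + 248 + 11904) - 6845/4) = √(12056 - 6845/4) = √(41379/4) = √41379/2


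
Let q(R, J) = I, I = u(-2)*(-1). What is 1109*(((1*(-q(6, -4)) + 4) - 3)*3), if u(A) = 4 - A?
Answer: 23289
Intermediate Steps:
I = -6 (I = (4 - 1*(-2))*(-1) = (4 + 2)*(-1) = 6*(-1) = -6)
q(R, J) = -6
1109*(((1*(-q(6, -4)) + 4) - 3)*3) = 1109*(((1*(-1*(-6)) + 4) - 3)*3) = 1109*(((1*6 + 4) - 3)*3) = 1109*(((6 + 4) - 3)*3) = 1109*((10 - 3)*3) = 1109*(7*3) = 1109*21 = 23289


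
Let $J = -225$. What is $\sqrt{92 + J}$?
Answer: $i \sqrt{133} \approx 11.533 i$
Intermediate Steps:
$\sqrt{92 + J} = \sqrt{92 - 225} = \sqrt{-133} = i \sqrt{133}$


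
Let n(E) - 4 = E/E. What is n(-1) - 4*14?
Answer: -51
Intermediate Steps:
n(E) = 5 (n(E) = 4 + E/E = 4 + 1 = 5)
n(-1) - 4*14 = 5 - 4*14 = 5 - 56 = -51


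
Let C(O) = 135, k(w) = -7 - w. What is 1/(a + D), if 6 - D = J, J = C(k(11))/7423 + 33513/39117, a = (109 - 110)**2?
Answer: 7445269/45602837 ≈ 0.16326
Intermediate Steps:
a = 1 (a = (-1)**2 = 1)
J = 6514046/7445269 (J = 135/7423 + 33513/39117 = 135*(1/7423) + 33513*(1/39117) = 135/7423 + 11171/13039 = 6514046/7445269 ≈ 0.87492)
D = 38157568/7445269 (D = 6 - 1*6514046/7445269 = 6 - 6514046/7445269 = 38157568/7445269 ≈ 5.1251)
1/(a + D) = 1/(1 + 38157568/7445269) = 1/(45602837/7445269) = 7445269/45602837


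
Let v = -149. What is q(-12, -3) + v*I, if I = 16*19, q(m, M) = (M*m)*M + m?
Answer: -45416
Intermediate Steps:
q(m, M) = m + m*M**2 (q(m, M) = m*M**2 + m = m + m*M**2)
I = 304
q(-12, -3) + v*I = -12*(1 + (-3)**2) - 149*304 = -12*(1 + 9) - 45296 = -12*10 - 45296 = -120 - 45296 = -45416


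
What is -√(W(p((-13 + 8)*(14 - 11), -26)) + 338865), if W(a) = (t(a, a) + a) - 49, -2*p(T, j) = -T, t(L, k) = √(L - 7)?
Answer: -√(1355234 + 2*I*√58)/2 ≈ -582.07 - 0.003271*I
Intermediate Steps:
t(L, k) = √(-7 + L)
p(T, j) = T/2 (p(T, j) = -(-1)*T/2 = T/2)
W(a) = -49 + a + √(-7 + a) (W(a) = (√(-7 + a) + a) - 49 = (a + √(-7 + a)) - 49 = -49 + a + √(-7 + a))
-√(W(p((-13 + 8)*(14 - 11), -26)) + 338865) = -√((-49 + ((-13 + 8)*(14 - 11))/2 + √(-7 + ((-13 + 8)*(14 - 11))/2)) + 338865) = -√((-49 + (-5*3)/2 + √(-7 + (-5*3)/2)) + 338865) = -√((-49 + (½)*(-15) + √(-7 + (½)*(-15))) + 338865) = -√((-49 - 15/2 + √(-7 - 15/2)) + 338865) = -√((-49 - 15/2 + √(-29/2)) + 338865) = -√((-49 - 15/2 + I*√58/2) + 338865) = -√((-113/2 + I*√58/2) + 338865) = -√(677617/2 + I*√58/2)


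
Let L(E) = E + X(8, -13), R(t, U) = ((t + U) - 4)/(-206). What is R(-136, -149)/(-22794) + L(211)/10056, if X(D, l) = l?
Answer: 9654328/491860329 ≈ 0.019628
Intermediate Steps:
R(t, U) = 2/103 - U/206 - t/206 (R(t, U) = ((U + t) - 4)*(-1/206) = (-4 + U + t)*(-1/206) = 2/103 - U/206 - t/206)
L(E) = -13 + E (L(E) = E - 13 = -13 + E)
R(-136, -149)/(-22794) + L(211)/10056 = (2/103 - 1/206*(-149) - 1/206*(-136))/(-22794) + (-13 + 211)/10056 = (2/103 + 149/206 + 68/103)*(-1/22794) + 198*(1/10056) = (289/206)*(-1/22794) + 33/1676 = -289/4695564 + 33/1676 = 9654328/491860329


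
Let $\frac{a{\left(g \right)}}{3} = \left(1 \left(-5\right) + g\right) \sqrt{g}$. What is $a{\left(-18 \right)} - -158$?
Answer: $158 - 207 i \sqrt{2} \approx 158.0 - 292.74 i$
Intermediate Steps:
$a{\left(g \right)} = 3 \sqrt{g} \left(-5 + g\right)$ ($a{\left(g \right)} = 3 \left(1 \left(-5\right) + g\right) \sqrt{g} = 3 \left(-5 + g\right) \sqrt{g} = 3 \sqrt{g} \left(-5 + g\right)$)
$a{\left(-18 \right)} - -158 = 3 \sqrt{-18} \left(-5 - 18\right) - -158 = 3 \cdot 3 i \sqrt{2} \left(-23\right) + 158 = - 207 i \sqrt{2} + 158 = 158 - 207 i \sqrt{2}$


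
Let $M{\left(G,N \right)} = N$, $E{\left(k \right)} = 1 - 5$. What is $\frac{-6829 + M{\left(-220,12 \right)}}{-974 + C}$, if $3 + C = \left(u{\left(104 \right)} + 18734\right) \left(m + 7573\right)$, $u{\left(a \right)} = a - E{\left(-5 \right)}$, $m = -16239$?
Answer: $\frac{6817}{163285749} \approx 4.1749 \cdot 10^{-5}$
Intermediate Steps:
$E{\left(k \right)} = -4$ ($E{\left(k \right)} = 1 - 5 = -4$)
$u{\left(a \right)} = 4 + a$ ($u{\left(a \right)} = a - -4 = a + 4 = 4 + a$)
$C = -163284775$ ($C = -3 + \left(\left(4 + 104\right) + 18734\right) \left(-16239 + 7573\right) = -3 + \left(108 + 18734\right) \left(-8666\right) = -3 + 18842 \left(-8666\right) = -3 - 163284772 = -163284775$)
$\frac{-6829 + M{\left(-220,12 \right)}}{-974 + C} = \frac{-6829 + 12}{-974 - 163284775} = - \frac{6817}{-163285749} = \left(-6817\right) \left(- \frac{1}{163285749}\right) = \frac{6817}{163285749}$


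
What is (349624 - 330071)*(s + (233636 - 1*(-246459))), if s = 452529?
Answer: 18235597072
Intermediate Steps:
(349624 - 330071)*(s + (233636 - 1*(-246459))) = (349624 - 330071)*(452529 + (233636 - 1*(-246459))) = 19553*(452529 + (233636 + 246459)) = 19553*(452529 + 480095) = 19553*932624 = 18235597072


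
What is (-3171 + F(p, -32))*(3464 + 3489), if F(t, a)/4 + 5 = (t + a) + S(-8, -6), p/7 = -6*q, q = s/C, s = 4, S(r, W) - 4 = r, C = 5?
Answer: -120613691/5 ≈ -2.4123e+7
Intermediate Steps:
S(r, W) = 4 + r
q = 4/5 ≈ 0.80000
p = -168/5 (p = 7*(-6*4/5) = 7*(-24/5) = -168/5 ≈ -33.600)
F(t, a) = -36 + 4*a + 4*t (F(t, a) = -20 + 4*((t + a) + (4 - 8)) = -20 + 4*((a + t) - 4) = -20 + 4*(-4 + a + t) = -20 + (-16 + 4*a + 4*t) = -36 + 4*a + 4*t)
(-3171 + F(p, -32))*(3464 + 3489) = (-3171 + (-36 + 4*(-32) + 4*(-168/5)))*(3464 + 3489) = (-3171 + (-36 - 128 - 672/5))*6953 = (-3171 - 1492/5)*6953 = -17347/5*6953 = -120613691/5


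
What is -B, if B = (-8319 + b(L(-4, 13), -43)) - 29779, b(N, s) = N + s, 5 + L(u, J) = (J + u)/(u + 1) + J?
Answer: 38136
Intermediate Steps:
L(u, J) = -5 + J + (J + u)/(1 + u) (L(u, J) = -5 + ((J + u)/(u + 1) + J) = -5 + ((J + u)/(1 + u) + J) = -5 + (J + (J + u)/(1 + u)) = -5 + J + (J + u)/(1 + u))
B = -38136 (B = (-8319 + ((-5 - 4*(-4) + 2*13 + 13*(-4))/(1 - 4) - 43)) - 29779 = (-8319 + ((-5 + 16 + 26 - 52)/(-3) - 43)) - 29779 = (-8319 + (-⅓*(-15) - 43)) - 29779 = (-8319 + (5 - 43)) - 29779 = (-8319 - 38) - 29779 = -8357 - 29779 = -38136)
-B = -1*(-38136) = 38136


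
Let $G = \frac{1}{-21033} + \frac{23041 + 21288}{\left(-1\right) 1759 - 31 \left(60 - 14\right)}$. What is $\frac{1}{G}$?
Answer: $- \frac{66990105}{932375042} \approx -0.071849$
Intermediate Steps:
$G = - \frac{932375042}{66990105}$ ($G = - \frac{1}{21033} + \frac{44329}{-1759 - 1426} = - \frac{1}{21033} + \frac{44329}{-3185} = - \frac{1}{21033} + 44329 \left(- \frac{1}{3185}\right) = - \frac{1}{21033} - \frac{44329}{3185} = - \frac{932375042}{66990105} \approx -13.918$)
$\frac{1}{G} = \frac{1}{- \frac{932375042}{66990105}} = - \frac{66990105}{932375042}$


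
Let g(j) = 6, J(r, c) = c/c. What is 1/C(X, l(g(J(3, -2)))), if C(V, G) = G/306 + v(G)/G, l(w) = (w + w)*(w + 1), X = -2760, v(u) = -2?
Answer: 714/179 ≈ 3.9888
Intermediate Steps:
J(r, c) = 1
l(w) = 2*w*(1 + w) (l(w) = (2*w)*(1 + w) = 2*w*(1 + w))
C(V, G) = -2/G + G/306 (C(V, G) = G/306 - 2/G = -2/G + G/306)
1/C(X, l(g(J(3, -2)))) = 1/(-2*1/(12*(1 + 6)) + (2*6*(1 + 6))/306) = 1/(-2/(2*6*7) + (2*6*7)/306) = 1/(-2/84 + (1/306)*84) = 1/(-2*1/84 + 14/51) = 1/(-1/42 + 14/51) = 1/(179/714) = 714/179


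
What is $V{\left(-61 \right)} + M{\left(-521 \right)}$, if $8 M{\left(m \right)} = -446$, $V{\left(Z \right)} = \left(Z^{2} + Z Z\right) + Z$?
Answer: $\frac{29301}{4} \approx 7325.3$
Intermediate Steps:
$V{\left(Z \right)} = Z + 2 Z^{2}$ ($V{\left(Z \right)} = \left(Z^{2} + Z^{2}\right) + Z = 2 Z^{2} + Z = Z + 2 Z^{2}$)
$M{\left(m \right)} = - \frac{223}{4}$ ($M{\left(m \right)} = \frac{1}{8} \left(-446\right) = - \frac{223}{4}$)
$V{\left(-61 \right)} + M{\left(-521 \right)} = - 61 \left(1 + 2 \left(-61\right)\right) - \frac{223}{4} = - 61 \left(1 - 122\right) - \frac{223}{4} = \left(-61\right) \left(-121\right) - \frac{223}{4} = 7381 - \frac{223}{4} = \frac{29301}{4}$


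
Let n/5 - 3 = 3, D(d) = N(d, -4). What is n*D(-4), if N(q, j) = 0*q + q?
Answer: -120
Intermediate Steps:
N(q, j) = q (N(q, j) = 0 + q = q)
D(d) = d
n = 30 (n = 15 + 5*3 = 15 + 15 = 30)
n*D(-4) = 30*(-4) = -120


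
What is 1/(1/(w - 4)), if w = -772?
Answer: -776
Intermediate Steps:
1/(1/(w - 4)) = 1/(1/(-772 - 4)) = 1/(1/(-776)) = 1/(-1/776) = -776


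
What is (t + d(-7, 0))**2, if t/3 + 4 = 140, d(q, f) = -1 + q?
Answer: 160000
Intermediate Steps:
t = 408 (t = -12 + 3*140 = -12 + 420 = 408)
(t + d(-7, 0))**2 = (408 + (-1 - 7))**2 = (408 - 8)**2 = 400**2 = 160000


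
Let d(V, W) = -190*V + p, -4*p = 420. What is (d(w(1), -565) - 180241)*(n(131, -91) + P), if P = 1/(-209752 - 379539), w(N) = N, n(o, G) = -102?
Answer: 10851600658088/589291 ≈ 1.8415e+7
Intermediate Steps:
p = -105 (p = -1/4*420 = -105)
d(V, W) = -105 - 190*V (d(V, W) = -190*V - 105 = -105 - 190*V)
P = -1/589291 (P = 1/(-589291) = -1/589291 ≈ -1.6970e-6)
(d(w(1), -565) - 180241)*(n(131, -91) + P) = ((-105 - 190*1) - 180241)*(-102 - 1/589291) = ((-105 - 190) - 180241)*(-60107683/589291) = (-295 - 180241)*(-60107683/589291) = -180536*(-60107683/589291) = 10851600658088/589291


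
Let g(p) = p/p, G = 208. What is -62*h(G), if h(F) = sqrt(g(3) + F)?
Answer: -62*sqrt(209) ≈ -896.32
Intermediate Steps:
g(p) = 1
h(F) = sqrt(1 + F)
-62*h(G) = -62*sqrt(1 + 208) = -62*sqrt(209)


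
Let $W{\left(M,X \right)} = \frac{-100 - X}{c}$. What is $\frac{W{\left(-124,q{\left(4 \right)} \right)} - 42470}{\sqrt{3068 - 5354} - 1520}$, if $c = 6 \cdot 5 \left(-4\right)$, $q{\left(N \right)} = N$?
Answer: $\frac{96829624}{3469029} + \frac{637037 i \sqrt{254}}{11563430} \approx 27.913 + 0.878 i$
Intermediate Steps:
$c = -120$ ($c = 30 \left(-4\right) = -120$)
$W{\left(M,X \right)} = \frac{5}{6} + \frac{X}{120}$ ($W{\left(M,X \right)} = \frac{-100 - X}{-120} = \left(-100 - X\right) \left(- \frac{1}{120}\right) = \frac{5}{6} + \frac{X}{120}$)
$\frac{W{\left(-124,q{\left(4 \right)} \right)} - 42470}{\sqrt{3068 - 5354} - 1520} = \frac{\left(\frac{5}{6} + \frac{1}{120} \cdot 4\right) - 42470}{\sqrt{3068 - 5354} - 1520} = \frac{\left(\frac{5}{6} + \frac{1}{30}\right) - 42470}{\sqrt{-2286} - 1520} = \frac{\frac{13}{15} - 42470}{3 i \sqrt{254} - 1520} = - \frac{637037}{15 \left(-1520 + 3 i \sqrt{254}\right)}$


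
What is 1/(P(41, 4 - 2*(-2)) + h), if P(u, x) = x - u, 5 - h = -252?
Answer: 1/224 ≈ 0.0044643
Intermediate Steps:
h = 257 (h = 5 - 1*(-252) = 5 + 252 = 257)
1/(P(41, 4 - 2*(-2)) + h) = 1/(((4 - 2*(-2)) - 1*41) + 257) = 1/(((4 + 4) - 41) + 257) = 1/((8 - 41) + 257) = 1/(-33 + 257) = 1/224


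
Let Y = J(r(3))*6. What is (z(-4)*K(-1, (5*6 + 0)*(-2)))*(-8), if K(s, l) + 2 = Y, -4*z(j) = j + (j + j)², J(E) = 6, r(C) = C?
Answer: 4080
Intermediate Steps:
Y = 36 (Y = 6*6 = 36)
z(j) = -j² - j/4 (z(j) = -(j + (j + j)²)/4 = -(j + (2*j)²)/4 = -(j + 4*j²)/4 = -j² - j/4)
K(s, l) = 34 (K(s, l) = -2 + 36 = 34)
(z(-4)*K(-1, (5*6 + 0)*(-2)))*(-8) = (-1*(-4)*(¼ - 4)*34)*(-8) = (-1*(-4)*(-15/4)*34)*(-8) = -15*34*(-8) = -510*(-8) = 4080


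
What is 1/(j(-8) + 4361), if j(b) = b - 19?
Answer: 1/4334 ≈ 0.00023073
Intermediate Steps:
j(b) = -19 + b
1/(j(-8) + 4361) = 1/((-19 - 8) + 4361) = 1/(-27 + 4361) = 1/4334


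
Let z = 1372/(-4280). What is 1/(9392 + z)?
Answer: 1070/10049097 ≈ 0.00010648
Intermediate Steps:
z = -343/1070 (z = 1372*(-1/4280) = -343/1070 ≈ -0.32056)
1/(9392 + z) = 1/(9392 - 343/1070) = 1/(10049097/1070) = 1070/10049097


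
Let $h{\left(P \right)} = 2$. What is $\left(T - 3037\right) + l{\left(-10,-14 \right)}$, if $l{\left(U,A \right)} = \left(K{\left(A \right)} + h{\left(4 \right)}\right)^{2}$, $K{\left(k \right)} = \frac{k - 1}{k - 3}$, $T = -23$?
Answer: $- \frac{881939}{289} \approx -3051.7$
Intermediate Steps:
$K{\left(k \right)} = \frac{-1 + k}{-3 + k}$
$l{\left(U,A \right)} = \left(2 + \frac{-1 + A}{-3 + A}\right)^{2}$ ($l{\left(U,A \right)} = \left(\frac{-1 + A}{-3 + A} + 2\right)^{2} = \left(2 + \frac{-1 + A}{-3 + A}\right)^{2}$)
$\left(T - 3037\right) + l{\left(-10,-14 \right)} = \left(-23 - 3037\right) + \frac{\left(-7 + 3 \left(-14\right)\right)^{2}}{\left(-3 - 14\right)^{2}} = -3060 + \frac{\left(-7 - 42\right)^{2}}{289} = -3060 + \left(-49\right)^{2} \cdot \frac{1}{289} = -3060 + 2401 \cdot \frac{1}{289} = -3060 + \frac{2401}{289} = - \frac{881939}{289}$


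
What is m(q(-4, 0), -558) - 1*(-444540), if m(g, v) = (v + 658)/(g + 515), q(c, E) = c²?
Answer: 236050840/531 ≈ 4.4454e+5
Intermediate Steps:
m(g, v) = (658 + v)/(515 + g)
m(q(-4, 0), -558) - 1*(-444540) = (658 - 558)/(515 + (-4)²) - 1*(-444540) = 100/(515 + 16) + 444540 = 100/531 + 444540 = 236050840/531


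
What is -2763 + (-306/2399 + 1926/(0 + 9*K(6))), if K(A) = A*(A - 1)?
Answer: -99174452/35985 ≈ -2756.0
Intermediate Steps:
K(A) = A*(-1 + A)
-2763 + (-306/2399 + 1926/(0 + 9*K(6))) = -2763 + (-306/2399 + 1926/(0 + 9*(6*(-1 + 6)))) = -2763 + (-306*1/2399 + 1926/(0 + 9*(6*5))) = -2763 + (-306/2399 + 1926/(0 + 9*30)) = -2763 + (-306/2399 + 1926/(0 + 270)) = -2763 + (-306/2399 + 1926/270) = -2763 + (-306/2399 + 1926*(1/270)) = -2763 + (-306/2399 + 107/15) = -2763 + 252103/35985 = -99174452/35985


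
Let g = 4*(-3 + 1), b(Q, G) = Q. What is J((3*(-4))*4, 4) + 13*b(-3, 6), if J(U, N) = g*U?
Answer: 345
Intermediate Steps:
g = -8 (g = 4*(-2) = -8)
J(U, N) = -8*U
J((3*(-4))*4, 4) + 13*b(-3, 6) = -8*3*(-4)*4 + 13*(-3) = -(-96)*4 - 39 = -8*(-48) - 39 = 384 - 39 = 345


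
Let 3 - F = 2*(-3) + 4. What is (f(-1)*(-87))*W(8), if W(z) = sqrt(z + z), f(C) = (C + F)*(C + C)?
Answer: 2784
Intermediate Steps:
F = 5 (F = 3 - (2*(-3) + 4) = 3 - (-6 + 4) = 3 - 1*(-2) = 3 + 2 = 5)
f(C) = 2*C*(5 + C) (f(C) = (C + 5)*(C + C) = (5 + C)*(2*C) = 2*C*(5 + C))
W(z) = sqrt(2)*sqrt(z) (W(z) = sqrt(2*z) = sqrt(2)*sqrt(z))
(f(-1)*(-87))*W(8) = ((2*(-1)*(5 - 1))*(-87))*(sqrt(2)*sqrt(8)) = ((2*(-1)*4)*(-87))*(sqrt(2)*(2*sqrt(2))) = -8*(-87)*4 = 696*4 = 2784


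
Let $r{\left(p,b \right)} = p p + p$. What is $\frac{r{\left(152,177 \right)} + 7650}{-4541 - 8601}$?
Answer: $- \frac{15453}{6571} \approx -2.3517$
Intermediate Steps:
$r{\left(p,b \right)} = p + p^{2}$ ($r{\left(p,b \right)} = p^{2} + p = p + p^{2}$)
$\frac{r{\left(152,177 \right)} + 7650}{-4541 - 8601} = \frac{152 \left(1 + 152\right) + 7650}{-4541 - 8601} = \frac{152 \cdot 153 + 7650}{-13142} = \left(23256 + 7650\right) \left(- \frac{1}{13142}\right) = 30906 \left(- \frac{1}{13142}\right) = - \frac{15453}{6571}$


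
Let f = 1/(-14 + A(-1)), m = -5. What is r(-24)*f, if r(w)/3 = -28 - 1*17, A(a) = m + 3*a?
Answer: 135/22 ≈ 6.1364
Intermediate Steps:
A(a) = -5 + 3*a
r(w) = -135 (r(w) = 3*(-28 - 1*17) = 3*(-28 - 17) = 3*(-45) = -135)
f = -1/22 (f = 1/(-14 + (-5 + 3*(-1))) = 1/(-14 + (-5 - 3)) = 1/(-14 - 8) = 1/(-22) = -1/22 ≈ -0.045455)
r(-24)*f = -135*(-1/22) = 135/22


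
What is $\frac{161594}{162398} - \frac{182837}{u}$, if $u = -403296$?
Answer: $\frac{47431288475}{32747231904} \approx 1.4484$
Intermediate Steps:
$\frac{161594}{162398} - \frac{182837}{u} = \frac{161594}{162398} - \frac{182837}{-403296} = 161594 \cdot \frac{1}{162398} - - \frac{182837}{403296} = \frac{80797}{81199} + \frac{182837}{403296} = \frac{47431288475}{32747231904}$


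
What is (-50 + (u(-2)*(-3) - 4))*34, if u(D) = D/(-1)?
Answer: -2040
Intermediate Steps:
u(D) = -D (u(D) = D*(-1) = -D)
(-50 + (u(-2)*(-3) - 4))*34 = (-50 + (-1*(-2)*(-3) - 4))*34 = (-50 + (2*(-3) - 4))*34 = (-50 + (-6 - 4))*34 = (-50 - 10)*34 = -60*34 = -2040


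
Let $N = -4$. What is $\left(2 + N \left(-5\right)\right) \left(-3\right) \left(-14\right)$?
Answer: $924$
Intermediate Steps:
$\left(2 + N \left(-5\right)\right) \left(-3\right) \left(-14\right) = \left(2 - -20\right) \left(-3\right) \left(-14\right) = \left(2 + 20\right) \left(-3\right) \left(-14\right) = 22 \left(-3\right) \left(-14\right) = \left(-66\right) \left(-14\right) = 924$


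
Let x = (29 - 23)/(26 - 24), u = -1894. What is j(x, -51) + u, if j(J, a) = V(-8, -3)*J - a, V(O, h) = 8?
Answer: -1819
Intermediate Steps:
x = 3 (x = 6/2 = 6*(1/2) = 3)
j(J, a) = -a + 8*J (j(J, a) = 8*J - a = -a + 8*J)
j(x, -51) + u = (-1*(-51) + 8*3) - 1894 = (51 + 24) - 1894 = 75 - 1894 = -1819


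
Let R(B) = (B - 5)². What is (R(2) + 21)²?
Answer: 900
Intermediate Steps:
R(B) = (-5 + B)²
(R(2) + 21)² = ((-5 + 2)² + 21)² = ((-3)² + 21)² = (9 + 21)² = 30² = 900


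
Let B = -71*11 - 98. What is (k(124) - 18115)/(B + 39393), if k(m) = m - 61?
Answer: -9026/19257 ≈ -0.46871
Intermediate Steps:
k(m) = -61 + m
B = -879 (B = -781 - 98 = -879)
(k(124) - 18115)/(B + 39393) = ((-61 + 124) - 18115)/(-879 + 39393) = (63 - 18115)/38514 = -18052*1/38514 = -9026/19257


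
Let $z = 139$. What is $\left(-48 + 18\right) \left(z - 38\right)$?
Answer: $-3030$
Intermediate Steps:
$\left(-48 + 18\right) \left(z - 38\right) = \left(-48 + 18\right) \left(139 - 38\right) = \left(-30\right) 101 = -3030$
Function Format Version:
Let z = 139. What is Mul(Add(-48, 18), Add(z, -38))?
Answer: -3030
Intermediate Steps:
Mul(Add(-48, 18), Add(z, -38)) = Mul(Add(-48, 18), Add(139, -38)) = Mul(-30, 101) = -3030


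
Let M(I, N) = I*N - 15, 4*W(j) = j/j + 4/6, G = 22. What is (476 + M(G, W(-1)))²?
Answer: 7958041/36 ≈ 2.2106e+5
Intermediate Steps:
W(j) = 5/12 (W(j) = (j/j + 4/6)/4 = (1 + 4*(⅙))/4 = (1 + ⅔)/4 = (¼)*(5/3) = 5/12)
M(I, N) = -15 + I*N
(476 + M(G, W(-1)))² = (476 + (-15 + 22*(5/12)))² = (476 + (-15 + 55/6))² = (476 - 35/6)² = (2821/6)² = 7958041/36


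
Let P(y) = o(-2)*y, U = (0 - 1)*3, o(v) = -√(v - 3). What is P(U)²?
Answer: -45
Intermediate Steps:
o(v) = -√(-3 + v)
U = -3 (U = -1*3 = -3)
P(y) = -I*y*√5 (P(y) = (-√(-3 - 2))*y = (-√(-5))*y = (-I*√5)*y = -I*y*√5)
P(U)² = (-1*I*(-3)*√5)² = (3*I*√5)² = -45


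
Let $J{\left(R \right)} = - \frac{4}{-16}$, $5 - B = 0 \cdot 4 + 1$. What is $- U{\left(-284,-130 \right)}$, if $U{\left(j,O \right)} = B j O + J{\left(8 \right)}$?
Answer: $- \frac{590721}{4} \approx -1.4768 \cdot 10^{5}$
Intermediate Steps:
$B = 4$ ($B = 5 - \left(0 \cdot 4 + 1\right) = 5 - \left(0 + 1\right) = 5 - 1 = 4$)
$J{\left(R \right)} = \frac{1}{4}$ ($J{\left(R \right)} = \left(-4\right) \left(- \frac{1}{16}\right) = \frac{1}{4}$)
$U{\left(j,O \right)} = \frac{1}{4} + 4 O j$ ($U{\left(j,O \right)} = 4 j O + \frac{1}{4} = 4 O j + \frac{1}{4} = \frac{1}{4} + 4 O j$)
$- U{\left(-284,-130 \right)} = - (\frac{1}{4} + 4 \left(-130\right) \left(-284\right)) = - (\frac{1}{4} + 147680) = \left(-1\right) \frac{590721}{4} = - \frac{590721}{4}$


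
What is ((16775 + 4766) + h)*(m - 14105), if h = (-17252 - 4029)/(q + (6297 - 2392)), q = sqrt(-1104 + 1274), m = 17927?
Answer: 251023214196300/3049771 + 81335982*sqrt(170)/15248855 ≈ 8.2309e+7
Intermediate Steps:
q = sqrt(170) ≈ 13.038
h = -21281/(3905 + sqrt(170)) (h = (-17252 - 4029)/(sqrt(170) + (6297 - 2392)) = -21281/(sqrt(170) + 3905) = -21281/(3905 + sqrt(170)) ≈ -5.4315)
((16775 + 4766) + h)*(m - 14105) = ((16775 + 4766) + (-16620461/3049771 + 21281*sqrt(170)/15248855))*(17927 - 14105) = (21541 + (-16620461/3049771 + 21281*sqrt(170)/15248855))*3822 = (65678496650/3049771 + 21281*sqrt(170)/15248855)*3822 = 251023214196300/3049771 + 81335982*sqrt(170)/15248855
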